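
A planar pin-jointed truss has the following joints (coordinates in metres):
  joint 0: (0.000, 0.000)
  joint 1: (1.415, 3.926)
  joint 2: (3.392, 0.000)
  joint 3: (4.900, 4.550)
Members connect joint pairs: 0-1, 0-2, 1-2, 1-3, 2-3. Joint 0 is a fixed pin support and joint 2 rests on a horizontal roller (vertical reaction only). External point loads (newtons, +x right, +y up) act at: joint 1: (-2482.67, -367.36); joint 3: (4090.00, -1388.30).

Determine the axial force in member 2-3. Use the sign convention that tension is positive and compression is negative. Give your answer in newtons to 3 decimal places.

N=4 nodes, M=5 members, R=3 reactions → 2N=8, M+R=8
member 0 (0-1): L=4.1732, (cx,cy)=(0.3391,0.9408)
member 1 (0-2): L=3.3920, (cx,cy)=(1.0000,0.0000)
member 2 (1-2): L=4.3957, (cx,cy)=(0.4498,-0.8931)
member 3 (1-3): L=3.5404, (cx,cy)=(0.9843,0.1763)
member 4 (2-3): L=4.7934, (cx,cy)=(0.3146,0.9492)
solve A·x = −loads:
  F[0-1] = +3205.7708 N (tension)
  F[0-2] = +520.3578 N (tension)
  F[1-2] = -2818.2473 N (compression)
  F[1-3] = +4914.1046 N (tension)
  F[2-3] = -2375.0038 N (compression)
  Rx@0 = -1607.3300 N
  Ry@0 = -3015.8677 N
  Ry@2 = +4771.5277 N

-2375.004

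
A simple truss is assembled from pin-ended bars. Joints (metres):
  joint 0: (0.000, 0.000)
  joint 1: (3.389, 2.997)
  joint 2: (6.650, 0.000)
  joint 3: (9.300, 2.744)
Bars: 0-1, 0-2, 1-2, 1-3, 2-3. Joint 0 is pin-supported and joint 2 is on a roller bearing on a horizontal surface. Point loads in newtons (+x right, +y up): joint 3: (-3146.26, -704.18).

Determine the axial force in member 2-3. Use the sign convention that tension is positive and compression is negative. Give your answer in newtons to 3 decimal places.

N=4 nodes, M=5 members, R=3 reactions → 2N=8, M+R=8
member 0 (0-1): L=4.5241, (cx,cy)=(0.7491,0.6625)
member 1 (0-2): L=6.6500, (cx,cy)=(1.0000,0.0000)
member 2 (1-2): L=4.4290, (cx,cy)=(0.7363,-0.6767)
member 3 (1-3): L=5.9164, (cx,cy)=(0.9991,-0.0428)
member 4 (2-3): L=3.8147, (cx,cy)=(0.6947,0.7193)
solve A·x = −loads:
  F[0-1] = -1536.1552 N (compression)
  F[0-2] = -1995.5230 N (compression)
  F[1-2] = +1653.6750 N (tension)
  F[1-3] = -2370.4764 N (compression)
  F[2-3] = -1119.8731 N (compression)
  Rx@0 = +3146.2600 N
  Ry@0 = +1017.6331 N
  Ry@2 = -313.4531 N

-1119.873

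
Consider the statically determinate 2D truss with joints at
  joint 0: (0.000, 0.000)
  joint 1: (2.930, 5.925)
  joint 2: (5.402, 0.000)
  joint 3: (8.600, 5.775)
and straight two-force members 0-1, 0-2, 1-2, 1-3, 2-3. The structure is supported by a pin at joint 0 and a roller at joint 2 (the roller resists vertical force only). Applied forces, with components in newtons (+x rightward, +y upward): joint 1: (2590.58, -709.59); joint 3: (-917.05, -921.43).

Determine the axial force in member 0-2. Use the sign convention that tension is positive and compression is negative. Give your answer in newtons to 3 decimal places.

N=4 nodes, M=5 members, R=3 reactions → 2N=8, M+R=8
member 0 (0-1): L=6.6099, (cx,cy)=(0.4433,0.8964)
member 1 (0-2): L=5.4020, (cx,cy)=(1.0000,0.0000)
member 2 (1-2): L=6.4200, (cx,cy)=(0.3850,-0.9229)
member 3 (1-3): L=5.6720, (cx,cy)=(0.9997,-0.0264)
member 4 (2-3): L=6.6014, (cx,cy)=(0.4844,0.8748)
solve A·x = −loads:
  F[0-1] = +2322.4318 N (tension)
  F[0-2] = +644.0523 N (tension)
  F[1-2] = -3013.0958 N (compression)
  F[1-3] = -401.0600 N (compression)
  F[2-3] = -1065.4024 N (compression)
  Rx@0 = -1673.5300 N
  Ry@0 = -2081.7937 N
  Ry@2 = +3712.8137 N

644.052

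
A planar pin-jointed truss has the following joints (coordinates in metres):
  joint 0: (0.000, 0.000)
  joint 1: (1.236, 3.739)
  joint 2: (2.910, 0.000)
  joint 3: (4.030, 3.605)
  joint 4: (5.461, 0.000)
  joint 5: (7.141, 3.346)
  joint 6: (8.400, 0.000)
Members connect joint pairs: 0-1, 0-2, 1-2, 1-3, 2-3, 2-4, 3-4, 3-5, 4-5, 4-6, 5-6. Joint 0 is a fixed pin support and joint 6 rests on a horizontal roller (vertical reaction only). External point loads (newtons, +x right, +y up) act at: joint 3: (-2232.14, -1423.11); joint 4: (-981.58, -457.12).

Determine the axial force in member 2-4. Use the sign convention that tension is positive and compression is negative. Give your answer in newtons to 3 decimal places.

-1136.393

N=7 nodes, M=11 members, R=3 reactions → 2N=14, M+R=14
member 0 (0-1): L=3.9380, (cx,cy)=(0.3139,0.9495)
member 1 (0-2): L=2.9100, (cx,cy)=(1.0000,0.0000)
member 2 (1-2): L=4.0966, (cx,cy)=(0.4086,-0.9127)
member 3 (1-3): L=2.7972, (cx,cy)=(0.9989,-0.0479)
member 4 (2-3): L=3.7750, (cx,cy)=(0.2967,0.9550)
member 5 (2-4): L=2.5510, (cx,cy)=(1.0000,0.0000)
member 6 (3-4): L=3.8786, (cx,cy)=(0.3689,-0.9295)
member 7 (3-5): L=3.1218, (cx,cy)=(0.9966,-0.0830)
member 8 (4-5): L=3.7441, (cx,cy)=(0.4487,0.8937)
member 9 (4-6): L=2.9390, (cx,cy)=(1.0000,0.0000)
member 10 (5-6): L=3.5750, (cx,cy)=(0.3522,-0.9359)
solve A·x = −loads:
  F[0-1] = -1957.1534 N (compression)
  F[0-2] = -2599.4377 N (compression)
  F[1-2] = +2113.6581 N (tension)
  F[1-3] = -1479.6817 N (compression)
  F[2-3] = -2020.0953 N (compression)
  F[2-4] = -1136.3934 N (compression)
  F[3-4] = +469.8323 N (tension)
  F[3-5] = -18.5927 N (compression)
  F[4-5] = +22.8648 N (tension)
  F[4-6] = +8.2690 N (tension)
  F[5-6] = -23.4805 N (compression)
  Rx@0 = +3213.7200 N
  Ry@0 = +1858.2537 N
  Ry@6 = +21.9763 N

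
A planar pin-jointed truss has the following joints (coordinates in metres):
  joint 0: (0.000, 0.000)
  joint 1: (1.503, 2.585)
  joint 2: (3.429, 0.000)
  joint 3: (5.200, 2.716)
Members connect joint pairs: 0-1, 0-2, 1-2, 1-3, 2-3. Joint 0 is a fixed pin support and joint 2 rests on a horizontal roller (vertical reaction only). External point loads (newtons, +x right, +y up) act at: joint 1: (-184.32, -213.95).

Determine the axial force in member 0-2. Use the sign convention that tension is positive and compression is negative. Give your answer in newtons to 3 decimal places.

-33.657

N=4 nodes, M=5 members, R=3 reactions → 2N=8, M+R=8
member 0 (0-1): L=2.9902, (cx,cy)=(0.5026,0.8645)
member 1 (0-2): L=3.4290, (cx,cy)=(1.0000,0.0000)
member 2 (1-2): L=3.2236, (cx,cy)=(0.5975,-0.8019)
member 3 (1-3): L=3.6993, (cx,cy)=(0.9994,0.0354)
member 4 (2-3): L=3.2424, (cx,cy)=(0.5462,0.8377)
solve A·x = −loads:
  F[0-1] = -299.7403 N (compression)
  F[0-2] = -33.6574 N (compression)
  F[1-2] = +56.3336 N (tension)
  F[1-3] = -0.0000 N (compression)
  F[2-3] = -0.0000 N (compression)
  Rx@0 = +184.3200 N
  Ry@0 = +259.1236 N
  Ry@2 = -45.1736 N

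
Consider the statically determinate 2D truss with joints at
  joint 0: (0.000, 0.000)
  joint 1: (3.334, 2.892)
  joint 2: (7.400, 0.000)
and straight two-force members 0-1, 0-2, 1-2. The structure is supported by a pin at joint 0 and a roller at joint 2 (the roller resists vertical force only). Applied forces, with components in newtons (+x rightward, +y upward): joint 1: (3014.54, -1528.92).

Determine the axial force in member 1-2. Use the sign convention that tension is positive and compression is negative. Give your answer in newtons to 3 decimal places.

-3221.073

N=3 nodes, M=3 members, R=3 reactions → 2N=6, M+R=6
member 0 (0-1): L=4.4135, (cx,cy)=(0.7554,0.6553)
member 1 (0-2): L=7.4000, (cx,cy)=(1.0000,0.0000)
member 2 (1-2): L=4.9896, (cx,cy)=(0.8149,-0.5796)
solve A·x = −loads:
  F[0-1] = +515.8810 N (tension)
  F[0-2] = +2624.8410 N (tension)
  F[1-2] = -3221.0731 N (compression)
  Rx@0 = -3014.5400 N
  Ry@0 = -338.0353 N
  Ry@2 = +1866.9553 N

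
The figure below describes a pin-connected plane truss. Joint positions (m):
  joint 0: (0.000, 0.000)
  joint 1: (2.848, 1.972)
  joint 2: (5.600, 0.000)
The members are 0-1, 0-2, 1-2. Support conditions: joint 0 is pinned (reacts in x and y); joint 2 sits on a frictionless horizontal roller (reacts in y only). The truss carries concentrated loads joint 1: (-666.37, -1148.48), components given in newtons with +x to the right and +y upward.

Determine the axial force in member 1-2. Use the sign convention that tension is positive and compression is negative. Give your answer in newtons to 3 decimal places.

-599.908

N=3 nodes, M=3 members, R=3 reactions → 2N=6, M+R=6
member 0 (0-1): L=3.4641, (cx,cy)=(0.8222,0.5693)
member 1 (0-2): L=5.6000, (cx,cy)=(1.0000,0.0000)
member 2 (1-2): L=3.3856, (cx,cy)=(0.8129,-0.5825)
solve A·x = −loads:
  F[0-1] = -1403.6455 N (compression)
  F[0-2] = +487.6380 N (tension)
  F[1-2] = -599.9082 N (compression)
  Rx@0 = +666.3700 N
  Ry@0 = +799.0533 N
  Ry@2 = +349.4267 N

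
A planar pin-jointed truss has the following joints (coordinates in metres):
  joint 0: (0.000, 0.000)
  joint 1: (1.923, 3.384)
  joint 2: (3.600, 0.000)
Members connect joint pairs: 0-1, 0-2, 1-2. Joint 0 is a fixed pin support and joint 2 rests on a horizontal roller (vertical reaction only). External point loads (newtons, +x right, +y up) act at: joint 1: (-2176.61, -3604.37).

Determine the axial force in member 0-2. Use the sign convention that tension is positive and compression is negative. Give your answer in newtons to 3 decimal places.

-59.805

N=3 nodes, M=3 members, R=3 reactions → 2N=6, M+R=6
member 0 (0-1): L=3.8922, (cx,cy)=(0.4941,0.8694)
member 1 (0-2): L=3.6000, (cx,cy)=(1.0000,0.0000)
member 2 (1-2): L=3.7767, (cx,cy)=(0.4440,-0.8960)
solve A·x = −loads:
  F[0-1] = -4284.4901 N (compression)
  F[0-2] = -59.8046 N (compression)
  F[1-2] = +134.6850 N (tension)
  Rx@0 = +2176.6100 N
  Ry@0 = +3725.0491 N
  Ry@2 = -120.6791 N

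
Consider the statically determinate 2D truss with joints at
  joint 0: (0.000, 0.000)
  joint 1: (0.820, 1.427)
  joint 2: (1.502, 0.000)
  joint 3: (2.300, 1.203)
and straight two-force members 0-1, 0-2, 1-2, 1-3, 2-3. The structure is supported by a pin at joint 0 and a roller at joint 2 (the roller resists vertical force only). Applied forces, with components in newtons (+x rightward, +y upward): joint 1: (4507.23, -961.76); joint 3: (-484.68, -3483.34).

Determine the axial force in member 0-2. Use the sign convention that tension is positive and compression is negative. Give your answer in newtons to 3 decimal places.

972.435

N=4 nodes, M=5 members, R=3 reactions → 2N=8, M+R=8
member 0 (0-1): L=1.6458, (cx,cy)=(0.4982,0.8670)
member 1 (0-2): L=1.5020, (cx,cy)=(1.0000,0.0000)
member 2 (1-2): L=1.5816, (cx,cy)=(0.4312,-0.9023)
member 3 (1-3): L=1.4969, (cx,cy)=(0.9887,-0.1496)
member 4 (2-3): L=1.4436, (cx,cy)=(0.5528,0.8333)
solve A·x = −loads:
  F[0-1] = +6121.8848 N (tension)
  F[0-2] = +972.4349 N (tension)
  F[1-2] = -7227.3074 N (compression)
  F[1-3] = +1678.2660 N (tension)
  F[2-3] = -3878.6607 N (compression)
  Rx@0 = -4022.5500 N
  Ry@0 = -5307.9442 N
  Ry@2 = +9753.0442 N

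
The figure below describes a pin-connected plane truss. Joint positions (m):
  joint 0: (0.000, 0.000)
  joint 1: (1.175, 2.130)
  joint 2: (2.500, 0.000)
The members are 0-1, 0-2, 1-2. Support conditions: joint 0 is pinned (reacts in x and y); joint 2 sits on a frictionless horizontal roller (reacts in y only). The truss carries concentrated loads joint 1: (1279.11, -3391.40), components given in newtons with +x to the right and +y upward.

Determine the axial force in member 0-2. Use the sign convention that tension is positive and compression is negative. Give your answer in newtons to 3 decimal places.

N=3 nodes, M=3 members, R=3 reactions → 2N=6, M+R=6
member 0 (0-1): L=2.4326, (cx,cy)=(0.4830,0.8756)
member 1 (0-2): L=2.5000, (cx,cy)=(1.0000,0.0000)
member 2 (1-2): L=2.5085, (cx,cy)=(0.5282,-0.8491)
solve A·x = −loads:
  F[0-1] = -808.1705 N (compression)
  F[0-2] = +1669.4749 N (tension)
  F[1-2] = -3160.6507 N (compression)
  Rx@0 = -1279.1100 N
  Ry@0 = +707.6403 N
  Ry@2 = +2683.7597 N

1669.475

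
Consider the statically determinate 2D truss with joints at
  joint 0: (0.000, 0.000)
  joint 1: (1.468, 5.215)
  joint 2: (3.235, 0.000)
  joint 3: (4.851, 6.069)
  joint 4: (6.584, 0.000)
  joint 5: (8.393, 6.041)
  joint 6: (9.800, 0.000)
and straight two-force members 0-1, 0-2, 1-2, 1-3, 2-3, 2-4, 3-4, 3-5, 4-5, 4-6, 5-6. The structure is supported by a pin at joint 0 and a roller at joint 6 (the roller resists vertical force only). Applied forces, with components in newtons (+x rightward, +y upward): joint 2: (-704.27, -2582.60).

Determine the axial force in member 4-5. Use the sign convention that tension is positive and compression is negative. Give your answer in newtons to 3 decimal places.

N=7 nodes, M=11 members, R=3 reactions → 2N=14, M+R=14
member 0 (0-1): L=5.4177, (cx,cy)=(0.2710,0.9626)
member 1 (0-2): L=3.2350, (cx,cy)=(1.0000,0.0000)
member 2 (1-2): L=5.5062, (cx,cy)=(0.3209,-0.9471)
member 3 (1-3): L=3.4891, (cx,cy)=(0.9696,0.2448)
member 4 (2-3): L=6.2805, (cx,cy)=(0.2573,0.9663)
member 5 (2-4): L=3.3490, (cx,cy)=(1.0000,0.0000)
member 6 (3-4): L=6.3116, (cx,cy)=(0.2746,-0.9616)
member 7 (3-5): L=3.5421, (cx,cy)=(1.0000,-0.0079)
member 8 (4-5): L=6.3060, (cx,cy)=(0.2869,0.9580)
member 9 (4-6): L=3.2160, (cx,cy)=(1.0000,0.0000)
member 10 (5-6): L=6.2027, (cx,cy)=(0.2268,-0.9739)
solve A·x = −loads:
  F[0-1] = -1797.3174 N (compression)
  F[0-2] = -217.2604 N (compression)
  F[1-2] = +1563.1820 N (tension)
  F[1-3] = -1019.6641 N (compression)
  F[2-3] = +1140.4954 N (tension)
  F[2-4] = +695.1935 N (tension)
  F[3-4] = -882.8749 N (compression)
  F[3-5] = -452.7926 N (compression)
  F[4-5] = +886.1886 N (tension)
  F[4-6] = +198.5595 N (tension)
  F[5-6] = -875.3393 N (compression)
  Rx@0 = +704.2700 N
  Ry@0 = +1730.0785 N
  Ry@6 = +852.5215 N

886.189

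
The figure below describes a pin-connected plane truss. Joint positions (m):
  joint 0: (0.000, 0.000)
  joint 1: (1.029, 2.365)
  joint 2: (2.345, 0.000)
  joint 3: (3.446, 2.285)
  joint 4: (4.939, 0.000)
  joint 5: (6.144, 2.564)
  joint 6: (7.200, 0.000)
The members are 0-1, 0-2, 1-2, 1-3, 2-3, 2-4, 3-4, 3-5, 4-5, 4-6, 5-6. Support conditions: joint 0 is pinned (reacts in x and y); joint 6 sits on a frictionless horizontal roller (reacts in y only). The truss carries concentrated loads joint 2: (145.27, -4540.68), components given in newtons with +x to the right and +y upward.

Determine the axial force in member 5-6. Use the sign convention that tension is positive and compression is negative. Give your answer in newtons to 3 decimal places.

-1599.391

N=7 nodes, M=11 members, R=3 reactions → 2N=14, M+R=14
member 0 (0-1): L=2.5792, (cx,cy)=(0.3990,0.9170)
member 1 (0-2): L=2.3450, (cx,cy)=(1.0000,0.0000)
member 2 (1-2): L=2.7065, (cx,cy)=(0.4862,-0.8738)
member 3 (1-3): L=2.4183, (cx,cy)=(0.9995,-0.0331)
member 4 (2-3): L=2.5364, (cx,cy)=(0.4341,0.9009)
member 5 (2-4): L=2.5940, (cx,cy)=(1.0000,0.0000)
member 6 (3-4): L=2.7295, (cx,cy)=(0.5470,-0.8371)
member 7 (3-5): L=2.7124, (cx,cy)=(0.9947,0.1029)
member 8 (4-5): L=2.8330, (cx,cy)=(0.4253,0.9050)
member 9 (4-6): L=2.2610, (cx,cy)=(1.0000,0.0000)
member 10 (5-6): L=2.7729, (cx,cy)=(0.3808,-0.9246)
solve A·x = −loads:
  F[0-1] = -3339.0642 N (compression)
  F[0-2] = +1477.4468 N (tension)
  F[1-2] = +3621.0605 N (tension)
  F[1-3] = -3094.5709 N (compression)
  F[2-3] = +1527.9610 N (tension)
  F[2-4] = +2429.6254 N (tension)
  F[3-4] = -1935.8930 N (compression)
  F[3-5] = -1378.0347 N (compression)
  F[4-5] = +1790.6729 N (tension)
  F[4-6] = +609.0839 N (tension)
  F[5-6] = -1599.3912 N (compression)
  Rx@0 = -145.2700 N
  Ry@0 = +3061.8057 N
  Ry@6 = +1478.8743 N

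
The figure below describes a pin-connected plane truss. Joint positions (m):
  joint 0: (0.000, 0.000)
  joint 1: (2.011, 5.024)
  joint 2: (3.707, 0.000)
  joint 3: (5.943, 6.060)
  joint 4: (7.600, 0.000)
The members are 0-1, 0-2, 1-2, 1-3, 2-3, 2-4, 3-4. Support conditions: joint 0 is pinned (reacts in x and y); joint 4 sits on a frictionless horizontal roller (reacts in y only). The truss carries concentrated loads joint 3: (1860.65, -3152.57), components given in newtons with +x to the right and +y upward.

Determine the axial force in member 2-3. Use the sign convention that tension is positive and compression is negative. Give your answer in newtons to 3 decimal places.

697.227

N=5 nodes, M=7 members, R=3 reactions → 2N=10, M+R=10
member 0 (0-1): L=5.4115, (cx,cy)=(0.3716,0.9284)
member 1 (0-2): L=3.7070, (cx,cy)=(1.0000,0.0000)
member 2 (1-2): L=5.3025, (cx,cy)=(0.3198,-0.9475)
member 3 (1-3): L=4.0662, (cx,cy)=(0.9670,0.2548)
member 4 (2-3): L=6.4594, (cx,cy)=(0.3462,0.9382)
member 5 (2-4): L=3.8930, (cx,cy)=(1.0000,0.0000)
member 6 (3-4): L=6.2825, (cx,cy)=(0.2638,-0.9646)
solve A·x = −loads:
  F[0-1] = +857.7026 N (tension)
  F[0-2] = +1541.9160 N (tension)
  F[1-2] = -690.3861 N (compression)
  F[1-3] = +557.9655 N (tension)
  F[2-3] = +697.2266 N (tension)
  F[2-4] = +1079.7434 N (tension)
  F[3-4] = -4093.8081 N (compression)
  Rx@0 = -1860.6500 N
  Ry@0 = -796.2803 N
  Ry@4 = +3948.8503 N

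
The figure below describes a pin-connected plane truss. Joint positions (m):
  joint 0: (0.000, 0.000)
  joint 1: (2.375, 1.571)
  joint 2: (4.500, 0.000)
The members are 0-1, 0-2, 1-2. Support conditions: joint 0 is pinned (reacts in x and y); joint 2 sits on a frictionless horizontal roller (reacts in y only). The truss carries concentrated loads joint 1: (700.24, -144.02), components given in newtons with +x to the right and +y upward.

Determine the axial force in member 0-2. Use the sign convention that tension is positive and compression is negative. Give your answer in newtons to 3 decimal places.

N=3 nodes, M=3 members, R=3 reactions → 2N=6, M+R=6
member 0 (0-1): L=2.8476, (cx,cy)=(0.8340,0.5517)
member 1 (0-2): L=4.5000, (cx,cy)=(1.0000,0.0000)
member 2 (1-2): L=2.6427, (cx,cy)=(0.8041,-0.5945)
solve A·x = −loads:
  F[0-1] = +319.8346 N (tension)
  F[0-2] = +433.4839 N (tension)
  F[1-2] = -539.0832 N (compression)
  Rx@0 = -700.2400 N
  Ry@0 = -176.4521 N
  Ry@2 = +320.4721 N

433.484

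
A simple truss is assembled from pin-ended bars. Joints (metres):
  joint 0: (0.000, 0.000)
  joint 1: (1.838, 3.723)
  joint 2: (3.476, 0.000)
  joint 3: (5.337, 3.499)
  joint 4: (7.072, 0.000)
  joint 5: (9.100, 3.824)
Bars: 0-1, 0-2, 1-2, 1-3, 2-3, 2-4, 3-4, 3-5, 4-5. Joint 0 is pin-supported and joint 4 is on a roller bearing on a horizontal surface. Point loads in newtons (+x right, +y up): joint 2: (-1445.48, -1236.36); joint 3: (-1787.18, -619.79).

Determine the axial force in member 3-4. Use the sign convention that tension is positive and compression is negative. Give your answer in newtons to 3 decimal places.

-213.399

N=6 nodes, M=9 members, R=3 reactions → 2N=12, M+R=12
member 0 (0-1): L=4.1520, (cx,cy)=(0.4427,0.8967)
member 1 (0-2): L=3.4760, (cx,cy)=(1.0000,0.0000)
member 2 (1-2): L=4.0674, (cx,cy)=(0.4027,-0.9153)
member 3 (1-3): L=3.5062, (cx,cy)=(0.9980,-0.0639)
member 4 (2-3): L=3.9631, (cx,cy)=(0.4696,0.8829)
member 5 (2-4): L=3.5960, (cx,cy)=(1.0000,0.0000)
member 6 (3-4): L=3.9055, (cx,cy)=(0.4442,-0.8959)
member 7 (3-5): L=3.7770, (cx,cy)=(0.9963,0.0860)
member 8 (4-5): L=4.3285, (cx,cy)=(0.4685,0.8835)
solve A·x = −loads:
  F[0-1] = -1856.8107 N (compression)
  F[0-2] = -2410.6872 N (compression)
  F[1-2] = +1930.8591 N (tension)
  F[1-3] = -1602.8310 N (compression)
  F[2-3] = -601.4399 N (compression)
  F[2-4] = +94.8005 N (tension)
  F[3-4] = -213.3987 N (compression)
  F[3-5] = +0.0000 N (tension)
  F[4-5] = -0.0000 N (compression)
  Rx@0 = +3232.6600 N
  Ry@0 = +1664.9645 N
  Ry@4 = +191.1855 N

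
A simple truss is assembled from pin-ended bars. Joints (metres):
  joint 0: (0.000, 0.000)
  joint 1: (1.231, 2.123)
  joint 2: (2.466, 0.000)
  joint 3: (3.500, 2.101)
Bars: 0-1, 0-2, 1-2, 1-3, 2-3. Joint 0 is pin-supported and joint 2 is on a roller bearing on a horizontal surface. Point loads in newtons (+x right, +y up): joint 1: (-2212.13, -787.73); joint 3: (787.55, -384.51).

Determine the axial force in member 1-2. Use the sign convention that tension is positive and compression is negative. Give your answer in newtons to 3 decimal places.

N=4 nodes, M=5 members, R=3 reactions → 2N=8, M+R=8
member 0 (0-1): L=2.4541, (cx,cy)=(0.5016,0.8651)
member 1 (0-2): L=2.4660, (cx,cy)=(1.0000,0.0000)
member 2 (1-2): L=2.4561, (cx,cy)=(0.5028,-0.8644)
member 3 (1-3): L=2.2691, (cx,cy)=(1.0000,-0.0097)
member 4 (2-3): L=2.3417, (cx,cy)=(0.4416,0.8972)
solve A·x = −loads:
  F[0-1] = -1695.4704 N (compression)
  F[0-2] = -574.1076 N (compression)
  F[1-2] = +774.6338 N (tension)
  F[1-3] = +972.1921 N (tension)
  F[2-3] = -418.0478 N (compression)
  Rx@0 = +1424.5800 N
  Ry@0 = +1466.7367 N
  Ry@2 = -294.4967 N

774.634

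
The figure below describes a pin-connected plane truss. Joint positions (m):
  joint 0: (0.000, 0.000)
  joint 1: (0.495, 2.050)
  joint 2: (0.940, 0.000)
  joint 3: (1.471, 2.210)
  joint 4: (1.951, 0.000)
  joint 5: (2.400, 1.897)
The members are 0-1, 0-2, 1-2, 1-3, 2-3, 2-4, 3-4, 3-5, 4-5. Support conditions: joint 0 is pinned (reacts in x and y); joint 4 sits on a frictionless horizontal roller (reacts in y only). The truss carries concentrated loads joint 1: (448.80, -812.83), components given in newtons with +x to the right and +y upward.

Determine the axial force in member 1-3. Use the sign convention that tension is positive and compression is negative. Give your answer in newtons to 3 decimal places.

-327.094

N=6 nodes, M=9 members, R=3 reactions → 2N=12, M+R=12
member 0 (0-1): L=2.1089, (cx,cy)=(0.2347,0.9721)
member 1 (0-2): L=0.9400, (cx,cy)=(1.0000,0.0000)
member 2 (1-2): L=2.0977, (cx,cy)=(0.2121,-0.9772)
member 3 (1-3): L=0.9890, (cx,cy)=(0.9868,0.1618)
member 4 (2-3): L=2.2729, (cx,cy)=(0.2336,0.9723)
member 5 (2-4): L=1.0110, (cx,cy)=(1.0000,0.0000)
member 6 (3-4): L=2.2615, (cx,cy)=(0.2122,-0.9772)
member 7 (3-5): L=0.9803, (cx,cy)=(0.9477,-0.3193)
member 8 (4-5): L=1.9494, (cx,cy)=(0.2303,0.9731)
solve A·x = −loads:
  F[0-1] = -138.9091 N (compression)
  F[0-2] = +481.4044 N (tension)
  F[1-2] = -747.7350 N (compression)
  F[1-3] = -327.0939 N (compression)
  F[2-3] = +751.5136 N (tension)
  F[2-4] = +147.2148 N (tension)
  F[3-4] = -693.6045 N (compression)
  F[3-5] = -0.0000 N (compression)
  F[4-5] = +0.0000 N (tension)
  Rx@0 = -448.8000 N
  Ry@0 = +135.0284 N
  Ry@4 = +677.8016 N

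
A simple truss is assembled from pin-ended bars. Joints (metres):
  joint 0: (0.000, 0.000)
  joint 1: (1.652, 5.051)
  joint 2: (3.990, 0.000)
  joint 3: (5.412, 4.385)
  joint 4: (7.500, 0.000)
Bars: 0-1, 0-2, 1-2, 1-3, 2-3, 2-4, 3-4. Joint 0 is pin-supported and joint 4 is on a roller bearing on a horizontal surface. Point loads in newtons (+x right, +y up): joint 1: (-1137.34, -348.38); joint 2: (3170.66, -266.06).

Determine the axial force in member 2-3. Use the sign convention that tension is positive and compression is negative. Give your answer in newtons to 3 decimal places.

-498.560

N=5 nodes, M=7 members, R=3 reactions → 2N=10, M+R=10
member 0 (0-1): L=5.3143, (cx,cy)=(0.3109,0.9505)
member 1 (0-2): L=3.9900, (cx,cy)=(1.0000,0.0000)
member 2 (1-2): L=5.5659, (cx,cy)=(0.4201,-0.9075)
member 3 (1-3): L=3.8185, (cx,cy)=(0.9847,-0.1744)
member 4 (2-3): L=4.6098, (cx,cy)=(0.3085,0.9512)
member 5 (2-4): L=3.5100, (cx,cy)=(1.0000,0.0000)
member 6 (3-4): L=4.8567, (cx,cy)=(0.4299,-0.9029)
solve A·x = −loads:
  F[0-1] = -1222.6978 N (compression)
  F[0-2] = +2413.4076 N (tension)
  F[1-2] = +815.7683 N (tension)
  F[1-3] = +421.0337 N (tension)
  F[2-3] = -498.5597 N (compression)
  F[2-4] = -260.7882 N (compression)
  F[3-4] = +606.6004 N (tension)
  Rx@0 = -2033.3200 N
  Ry@0 = +1162.1202 N
  Ry@4 = -547.6802 N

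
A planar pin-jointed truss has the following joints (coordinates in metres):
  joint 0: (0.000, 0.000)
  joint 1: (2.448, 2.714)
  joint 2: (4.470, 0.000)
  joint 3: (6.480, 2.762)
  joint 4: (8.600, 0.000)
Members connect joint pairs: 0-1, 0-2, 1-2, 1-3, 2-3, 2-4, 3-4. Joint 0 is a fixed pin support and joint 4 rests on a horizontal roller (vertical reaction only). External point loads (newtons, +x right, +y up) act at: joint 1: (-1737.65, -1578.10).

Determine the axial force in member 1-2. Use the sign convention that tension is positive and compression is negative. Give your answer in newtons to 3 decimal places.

125.878

N=5 nodes, M=7 members, R=3 reactions → 2N=10, M+R=10
member 0 (0-1): L=3.6549, (cx,cy)=(0.6698,0.7426)
member 1 (0-2): L=4.4700, (cx,cy)=(1.0000,0.0000)
member 2 (1-2): L=3.3844, (cx,cy)=(0.5974,-0.8019)
member 3 (1-3): L=4.0323, (cx,cy)=(0.9999,0.0119)
member 4 (2-3): L=3.4160, (cx,cy)=(0.5884,0.8086)
member 5 (2-4): L=4.1300, (cx,cy)=(1.0000,0.0000)
member 6 (3-4): L=3.4818, (cx,cy)=(0.6089,-0.7933)
solve A·x = −loads:
  F[0-1] = -2258.7591 N (compression)
  F[0-2] = -224.7770 N (compression)
  F[1-2] = +125.8777 N (tension)
  F[1-3] = +149.5827 N (tension)
  F[2-3] = -124.8427 N (compression)
  F[2-4] = -76.1128 N (compression)
  F[3-4] = +125.0050 N (tension)
  Rx@0 = +1737.6500 N
  Ry@0 = +1677.2620 N
  Ry@4 = -99.1620 N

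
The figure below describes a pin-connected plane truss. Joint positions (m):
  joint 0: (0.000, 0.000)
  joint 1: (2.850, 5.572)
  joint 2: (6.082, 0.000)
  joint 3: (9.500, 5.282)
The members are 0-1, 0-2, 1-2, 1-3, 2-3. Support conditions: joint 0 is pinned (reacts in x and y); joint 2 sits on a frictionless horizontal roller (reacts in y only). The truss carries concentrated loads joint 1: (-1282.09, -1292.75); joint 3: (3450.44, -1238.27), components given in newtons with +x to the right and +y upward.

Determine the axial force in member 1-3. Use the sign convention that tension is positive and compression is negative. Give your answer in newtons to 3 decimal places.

4138.970

N=4 nodes, M=5 members, R=3 reactions → 2N=8, M+R=8
member 0 (0-1): L=6.2586, (cx,cy)=(0.4554,0.8903)
member 1 (0-2): L=6.0820, (cx,cy)=(1.0000,0.0000)
member 2 (1-2): L=6.4415, (cx,cy)=(0.5017,-0.8650)
member 3 (1-3): L=6.6563, (cx,cy)=(0.9991,-0.0436)
member 4 (2-3): L=6.2914, (cx,cy)=(0.5433,0.8396)
solve A·x = −loads:
  F[0-1] = +2056.5221 N (tension)
  F[0-2] = +1231.8599 N (tension)
  F[1-2] = -3819.5815 N (compression)
  F[1-3] = +4138.9698 N (tension)
  F[2-3] = -1260.1287 N (compression)
  Rx@0 = -2168.3500 N
  Ry@0 = -1830.9203 N
  Ry@2 = +4361.9403 N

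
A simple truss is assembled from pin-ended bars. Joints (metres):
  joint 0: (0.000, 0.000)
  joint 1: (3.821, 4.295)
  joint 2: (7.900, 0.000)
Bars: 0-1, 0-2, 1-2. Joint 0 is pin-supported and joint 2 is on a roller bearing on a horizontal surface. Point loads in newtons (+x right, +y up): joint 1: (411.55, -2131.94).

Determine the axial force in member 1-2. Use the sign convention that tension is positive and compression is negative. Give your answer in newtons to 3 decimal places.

-1730.653

N=3 nodes, M=3 members, R=3 reactions → 2N=6, M+R=6
member 0 (0-1): L=5.7487, (cx,cy)=(0.6647,0.7471)
member 1 (0-2): L=7.9000, (cx,cy)=(1.0000,0.0000)
member 2 (1-2): L=5.9233, (cx,cy)=(0.6886,-0.7251)
solve A·x = −loads:
  F[0-1] = -1173.8705 N (compression)
  F[0-2] = +1191.7946 N (tension)
  F[1-2] = -1730.6534 N (compression)
  Rx@0 = -411.5500 N
  Ry@0 = +877.0349 N
  Ry@2 = +1254.9051 N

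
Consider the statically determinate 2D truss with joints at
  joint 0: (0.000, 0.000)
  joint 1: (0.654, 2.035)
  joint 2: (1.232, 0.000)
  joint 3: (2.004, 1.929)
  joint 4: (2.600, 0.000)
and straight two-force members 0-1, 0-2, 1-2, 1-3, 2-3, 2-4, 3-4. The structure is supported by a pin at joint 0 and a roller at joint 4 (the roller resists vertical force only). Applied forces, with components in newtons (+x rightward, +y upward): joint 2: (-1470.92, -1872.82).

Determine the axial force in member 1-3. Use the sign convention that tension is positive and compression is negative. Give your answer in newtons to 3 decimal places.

-612.047

N=5 nodes, M=7 members, R=3 reactions → 2N=10, M+R=10
member 0 (0-1): L=2.1375, (cx,cy)=(0.3060,0.9520)
member 1 (0-2): L=1.2320, (cx,cy)=(1.0000,0.0000)
member 2 (1-2): L=2.1155, (cx,cy)=(0.2732,-0.9620)
member 3 (1-3): L=1.3542, (cx,cy)=(0.9969,-0.0783)
member 4 (2-3): L=2.0777, (cx,cy)=(0.3716,0.9284)
member 5 (2-4): L=1.3680, (cx,cy)=(1.0000,0.0000)
member 6 (3-4): L=2.0190, (cx,cy)=(0.2952,-0.9554)
solve A·x = −loads:
  F[0-1] = -1035.0281 N (compression)
  F[0-2] = -1154.2389 N (compression)
  F[1-2] = +1074.1723 N (tension)
  F[1-3] = -612.0470 N (compression)
  F[2-3] = +904.2543 N (tension)
  F[2-4] = +274.1874 N (tension)
  F[3-4] = -928.8208 N (compression)
  Rx@0 = +1470.9200 N
  Ry@0 = +985.3914 N
  Ry@4 = +887.4286 N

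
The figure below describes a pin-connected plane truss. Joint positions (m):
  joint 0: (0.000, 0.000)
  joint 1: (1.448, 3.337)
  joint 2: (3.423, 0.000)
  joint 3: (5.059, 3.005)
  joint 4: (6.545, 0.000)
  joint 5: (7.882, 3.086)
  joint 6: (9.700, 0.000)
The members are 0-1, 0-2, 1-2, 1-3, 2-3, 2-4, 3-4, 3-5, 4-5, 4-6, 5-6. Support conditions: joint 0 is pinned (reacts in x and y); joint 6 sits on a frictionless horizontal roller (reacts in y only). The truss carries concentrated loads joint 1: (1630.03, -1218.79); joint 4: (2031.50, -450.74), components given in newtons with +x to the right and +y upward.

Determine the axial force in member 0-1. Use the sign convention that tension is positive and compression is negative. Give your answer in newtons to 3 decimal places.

-678.790

N=7 nodes, M=11 members, R=3 reactions → 2N=14, M+R=14
member 0 (0-1): L=3.6376, (cx,cy)=(0.3981,0.9174)
member 1 (0-2): L=3.4230, (cx,cy)=(1.0000,0.0000)
member 2 (1-2): L=3.8777, (cx,cy)=(0.5093,-0.8606)
member 3 (1-3): L=3.6262, (cx,cy)=(0.9958,-0.0916)
member 4 (2-3): L=3.4215, (cx,cy)=(0.4782,0.8783)
member 5 (2-4): L=3.1220, (cx,cy)=(1.0000,0.0000)
member 6 (3-4): L=3.3523, (cx,cy)=(0.4433,-0.8964)
member 7 (3-5): L=2.8242, (cx,cy)=(0.9996,0.0287)
member 8 (4-5): L=3.3632, (cx,cy)=(0.3975,0.9176)
member 9 (4-6): L=3.1550, (cx,cy)=(1.0000,0.0000)
member 10 (5-6): L=3.5817, (cx,cy)=(0.5076,-0.8616)
solve A·x = −loads:
  F[0-1] = -678.7902 N (compression)
  F[0-2] = +3931.7310 N (tension)
  F[1-2] = -517.8369 N (compression)
  F[1-3] = -1643.3840 N (compression)
  F[2-3] = +507.3991 N (tension)
  F[2-4] = +3425.3660 N (tension)
  F[3-4] = -699.6876 N (compression)
  F[3-5] = -1084.1602 N (compression)
  F[4-5] = +1174.7485 N (tension)
  F[4-6] = +616.7039 N (tension)
  F[5-6] = -1214.9855 N (compression)
  Rx@0 = -3661.5300 N
  Ry@0 = +622.6938 N
  Ry@6 = +1046.8362 N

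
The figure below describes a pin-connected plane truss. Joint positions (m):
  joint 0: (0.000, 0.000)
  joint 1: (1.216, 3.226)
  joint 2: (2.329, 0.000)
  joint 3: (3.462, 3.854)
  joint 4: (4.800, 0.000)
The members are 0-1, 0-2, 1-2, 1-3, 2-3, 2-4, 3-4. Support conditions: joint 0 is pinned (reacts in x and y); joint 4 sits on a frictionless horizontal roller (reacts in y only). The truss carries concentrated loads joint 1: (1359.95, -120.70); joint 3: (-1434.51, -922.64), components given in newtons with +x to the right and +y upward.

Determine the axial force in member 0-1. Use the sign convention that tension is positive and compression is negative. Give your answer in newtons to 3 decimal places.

N=5 nodes, M=7 members, R=3 reactions → 2N=10, M+R=10
member 0 (0-1): L=3.4476, (cx,cy)=(0.3527,0.9357)
member 1 (0-2): L=2.3290, (cx,cy)=(1.0000,0.0000)
member 2 (1-2): L=3.4126, (cx,cy)=(0.3261,-0.9453)
member 3 (1-3): L=2.3321, (cx,cy)=(0.9631,0.2693)
member 4 (2-3): L=4.0171, (cx,cy)=(0.2820,0.9594)
member 5 (2-4): L=2.4710, (cx,cy)=(1.0000,0.0000)
member 6 (3-4): L=4.0797, (cx,cy)=(0.3280,-0.9447)
solve A·x = −loads:
  F[0-1] = -625.2869 N (compression)
  F[0-2] = +145.9864 N (tension)
  F[1-2] = +21.6892 N (tension)
  F[1-3] = -1648.4611 N (compression)
  F[2-3] = -21.3708 N (compression)
  F[2-4] = +159.0877 N (tension)
  F[3-4] = -485.0691 N (compression)
  Rx@0 = +74.5600 N
  Ry@0 = +585.1008 N
  Ry@4 = +458.2392 N

-625.287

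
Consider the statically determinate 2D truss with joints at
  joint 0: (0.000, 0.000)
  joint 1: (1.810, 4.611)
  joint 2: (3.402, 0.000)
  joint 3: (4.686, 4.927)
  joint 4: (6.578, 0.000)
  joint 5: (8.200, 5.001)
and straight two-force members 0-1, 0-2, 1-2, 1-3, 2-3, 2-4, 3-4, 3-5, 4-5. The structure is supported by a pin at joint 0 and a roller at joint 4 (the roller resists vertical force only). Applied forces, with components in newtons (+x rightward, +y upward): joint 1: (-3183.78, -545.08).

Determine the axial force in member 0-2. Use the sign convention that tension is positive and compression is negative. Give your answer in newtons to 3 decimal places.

N=6 nodes, M=9 members, R=3 reactions → 2N=12, M+R=12
member 0 (0-1): L=4.9535, (cx,cy)=(0.3654,0.9309)
member 1 (0-2): L=3.4020, (cx,cy)=(1.0000,0.0000)
member 2 (1-2): L=4.8781, (cx,cy)=(0.3264,-0.9452)
member 3 (1-3): L=2.8933, (cx,cy)=(0.9940,0.1092)
member 4 (2-3): L=5.0916, (cx,cy)=(0.2522,0.9677)
member 5 (2-4): L=3.1760, (cx,cy)=(1.0000,0.0000)
member 6 (3-4): L=5.2778, (cx,cy)=(0.3585,-0.9335)
member 7 (3-5): L=3.5148, (cx,cy)=(0.9998,0.0211)
member 8 (4-5): L=5.2575, (cx,cy)=(0.3085,0.9512)
solve A·x = −loads:
  F[0-1] = -2821.9733 N (compression)
  F[0-2] = -2152.6415 N (compression)
  F[1-2] = +2362.9283 N (tension)
  F[1-3] = +1389.7970 N (tension)
  F[2-3] = -2308.1497 N (compression)
  F[2-4] = -799.4092 N (compression)
  F[3-4] = +2229.9727 N (tension)
  F[3-5] = +0.0000 N (tension)
  F[4-5] = -0.0000 N (compression)
  Rx@0 = +3183.7800 N
  Ry@0 = +2626.8396 N
  Ry@4 = -2081.7596 N

-2152.641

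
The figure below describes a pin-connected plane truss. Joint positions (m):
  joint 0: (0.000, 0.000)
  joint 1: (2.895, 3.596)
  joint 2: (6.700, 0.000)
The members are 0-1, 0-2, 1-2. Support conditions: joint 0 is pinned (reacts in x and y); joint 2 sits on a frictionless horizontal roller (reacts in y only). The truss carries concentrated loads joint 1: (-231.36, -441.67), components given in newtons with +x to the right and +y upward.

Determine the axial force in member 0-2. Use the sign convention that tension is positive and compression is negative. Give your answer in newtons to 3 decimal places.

N=3 nodes, M=3 members, R=3 reactions → 2N=6, M+R=6
member 0 (0-1): L=4.6165, (cx,cy)=(0.6271,0.7789)
member 1 (0-2): L=6.7000, (cx,cy)=(1.0000,0.0000)
member 2 (1-2): L=5.2354, (cx,cy)=(0.7268,-0.6869)
solve A·x = −loads:
  F[0-1] = -481.4270 N (compression)
  F[0-2] = +70.5409 N (tension)
  F[1-2] = -97.0588 N (compression)
  Rx@0 = +231.3600 N
  Ry@0 = +375.0037 N
  Ry@2 = +66.6663 N

70.541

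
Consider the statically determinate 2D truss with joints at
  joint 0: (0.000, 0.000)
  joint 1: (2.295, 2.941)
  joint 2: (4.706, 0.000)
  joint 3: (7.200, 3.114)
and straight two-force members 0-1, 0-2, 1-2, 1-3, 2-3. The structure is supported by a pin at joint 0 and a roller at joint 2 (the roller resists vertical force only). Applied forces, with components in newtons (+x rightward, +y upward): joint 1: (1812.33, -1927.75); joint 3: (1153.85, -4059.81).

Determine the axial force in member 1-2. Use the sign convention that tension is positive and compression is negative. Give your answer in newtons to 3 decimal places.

-6242.843

N=4 nodes, M=5 members, R=3 reactions → 2N=8, M+R=8
member 0 (0-1): L=3.7305, (cx,cy)=(0.6152,0.7884)
member 1 (0-2): L=4.7060, (cx,cy)=(1.0000,0.0000)
member 2 (1-2): L=3.8029, (cx,cy)=(0.6340,-0.7733)
member 3 (1-3): L=4.9080, (cx,cy)=(0.9994,0.0352)
member 4 (2-3): L=3.9896, (cx,cy)=(0.6251,0.7805)
solve A·x = −loads:
  F[0-1] = +3881.4688 N (tension)
  F[0-2] = +578.2935 N (tension)
  F[1-2] = -6242.8431 N (compression)
  F[1-3] = +4536.2262 N (tension)
  F[2-3] = -5406.2287 N (compression)
  Rx@0 = -2966.1800 N
  Ry@0 = -3060.0324 N
  Ry@2 = +9047.5924 N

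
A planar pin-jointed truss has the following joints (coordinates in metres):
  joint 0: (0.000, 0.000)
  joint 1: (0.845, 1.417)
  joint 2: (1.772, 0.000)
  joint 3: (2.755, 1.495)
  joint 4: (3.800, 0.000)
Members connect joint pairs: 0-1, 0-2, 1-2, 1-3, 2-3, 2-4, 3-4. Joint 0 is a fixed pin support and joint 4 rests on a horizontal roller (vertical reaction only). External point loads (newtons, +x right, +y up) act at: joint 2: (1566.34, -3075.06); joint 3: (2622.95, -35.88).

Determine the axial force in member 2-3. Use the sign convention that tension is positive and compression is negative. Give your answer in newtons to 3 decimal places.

N=5 nodes, M=7 members, R=3 reactions → 2N=10, M+R=10
member 0 (0-1): L=1.6498, (cx,cy)=(0.5122,0.8589)
member 1 (0-2): L=1.7720, (cx,cy)=(1.0000,0.0000)
member 2 (1-2): L=1.6933, (cx,cy)=(0.5475,-0.8368)
member 3 (1-3): L=1.9116, (cx,cy)=(0.9992,0.0408)
member 4 (2-3): L=1.7892, (cx,cy)=(0.5494,0.8356)
member 5 (2-4): L=2.0280, (cx,cy)=(1.0000,0.0000)
member 6 (3-4): L=1.8240, (cx,cy)=(0.5729,-0.8196)
solve A·x = −loads:
  F[0-1] = -720.7689 N (compression)
  F[0-2] = +4558.4508 N (tension)
  F[1-2] = +702.9618 N (tension)
  F[1-3] = -754.6300 N (compression)
  F[2-3] = +2976.2086 N (tension)
  F[2-4] = +1741.8198 N (tension)
  F[3-4] = -3040.3011 N (compression)
  Rx@0 = -4189.2900 N
  Ry@0 = +619.0542 N
  Ry@4 = +2491.8858 N

2976.209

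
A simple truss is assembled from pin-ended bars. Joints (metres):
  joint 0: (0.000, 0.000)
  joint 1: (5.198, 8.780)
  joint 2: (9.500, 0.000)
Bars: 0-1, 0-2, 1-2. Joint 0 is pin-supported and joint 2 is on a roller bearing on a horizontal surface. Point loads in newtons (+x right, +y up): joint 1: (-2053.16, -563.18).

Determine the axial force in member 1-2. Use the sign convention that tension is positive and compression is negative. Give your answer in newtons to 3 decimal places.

N=3 nodes, M=3 members, R=3 reactions → 2N=6, M+R=6
member 0 (0-1): L=10.2033, (cx,cy)=(0.5094,0.8605)
member 1 (0-2): L=9.5000, (cx,cy)=(1.0000,0.0000)
member 2 (1-2): L=9.7773, (cx,cy)=(0.4400,-0.8980)
solve A·x = −loads:
  F[0-1] = -2501.5360 N (compression)
  F[0-2] = -778.7716 N (compression)
  F[1-2] = +1769.9405 N (tension)
  Rx@0 = +2053.1600 N
  Ry@0 = +2152.5837 N
  Ry@2 = -1589.4037 N

1769.940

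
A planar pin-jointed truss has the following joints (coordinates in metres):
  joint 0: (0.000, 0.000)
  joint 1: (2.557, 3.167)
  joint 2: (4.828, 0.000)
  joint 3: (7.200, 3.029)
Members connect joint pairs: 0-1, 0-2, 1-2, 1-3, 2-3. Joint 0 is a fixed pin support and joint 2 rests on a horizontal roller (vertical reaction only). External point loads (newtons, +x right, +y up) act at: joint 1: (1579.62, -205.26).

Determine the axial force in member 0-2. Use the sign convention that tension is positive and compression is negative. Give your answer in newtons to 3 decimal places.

820.977

N=4 nodes, M=5 members, R=3 reactions → 2N=8, M+R=8
member 0 (0-1): L=4.0704, (cx,cy)=(0.6282,0.7781)
member 1 (0-2): L=4.8280, (cx,cy)=(1.0000,0.0000)
member 2 (1-2): L=3.8971, (cx,cy)=(0.5827,-0.8127)
member 3 (1-3): L=4.6451, (cx,cy)=(0.9996,-0.0297)
member 4 (2-3): L=3.8472, (cx,cy)=(0.6165,0.7873)
solve A·x = −loads:
  F[0-1] = +1207.6567 N (tension)
  F[0-2] = +820.9771 N (tension)
  F[1-2] = -1408.8172 N (compression)
  F[1-3] = -0.0000 N (compression)
  F[2-3] = +0.0000 N (tension)
  Rx@0 = -1579.6200 N
  Ry@0 = -939.6253 N
  Ry@2 = +1144.8853 N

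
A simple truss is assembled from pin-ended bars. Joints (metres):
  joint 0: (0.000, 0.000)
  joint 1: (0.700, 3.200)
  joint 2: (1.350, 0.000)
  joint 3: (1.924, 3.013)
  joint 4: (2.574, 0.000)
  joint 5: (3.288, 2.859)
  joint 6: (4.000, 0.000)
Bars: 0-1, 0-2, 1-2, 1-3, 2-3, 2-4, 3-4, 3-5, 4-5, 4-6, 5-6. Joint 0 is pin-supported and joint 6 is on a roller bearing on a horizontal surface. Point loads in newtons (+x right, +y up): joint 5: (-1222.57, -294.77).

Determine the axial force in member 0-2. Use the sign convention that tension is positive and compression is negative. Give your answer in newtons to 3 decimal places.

N=7 nodes, M=11 members, R=3 reactions → 2N=14, M+R=14
member 0 (0-1): L=3.2757, (cx,cy)=(0.2137,0.9769)
member 1 (0-2): L=1.3500, (cx,cy)=(1.0000,0.0000)
member 2 (1-2): L=3.2653, (cx,cy)=(0.1991,-0.9800)
member 3 (1-3): L=1.2382, (cx,cy)=(0.9885,-0.1510)
member 4 (2-3): L=3.0672, (cx,cy)=(0.1871,0.9823)
member 5 (2-4): L=1.2240, (cx,cy)=(1.0000,0.0000)
member 6 (3-4): L=3.0823, (cx,cy)=(0.2109,-0.9775)
member 7 (3-5): L=1.3727, (cx,cy)=(0.9937,-0.1122)
member 8 (4-5): L=2.9468, (cx,cy)=(0.2423,0.9702)
member 9 (4-6): L=1.4260, (cx,cy)=(1.0000,0.0000)
member 10 (5-6): L=2.9463, (cx,cy)=(0.2417,-0.9704)
solve A·x = −loads:
  F[0-1] = -948.2045 N (compression)
  F[0-2] = -1019.9417 N (compression)
  F[1-2] = +1008.0907 N (tension)
  F[1-3] = -407.9783 N (compression)
  F[2-3] = -1005.6836 N (compression)
  F[2-4] = -631.0655 N (compression)
  F[3-4] = +1041.2927 N (tension)
  F[3-5] = -816.2459 N (compression)
  F[4-5] = -1049.1378 N (compression)
  F[4-6] = -157.2753 N (compression)
  F[5-6] = +650.8202 N (tension)
  Rx@0 = +1222.5700 N
  Ry@0 = +926.3010 N
  Ry@6 = -631.5310 N

-1019.942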